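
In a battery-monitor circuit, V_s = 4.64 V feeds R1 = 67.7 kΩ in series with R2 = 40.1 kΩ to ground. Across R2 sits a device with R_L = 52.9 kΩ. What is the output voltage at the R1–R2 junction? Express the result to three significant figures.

V_out ≈ 1.17 V

R2 ‖ R_L = (40.1 × 52.9)/(40.1 + 52.9) = 22.81 kΩ.
Voltage divider with the loaded lower leg: V_out = 4.64 × 22.81/(67.7 + 22.81) = 4.64 × 0.2520 = 1.169 V.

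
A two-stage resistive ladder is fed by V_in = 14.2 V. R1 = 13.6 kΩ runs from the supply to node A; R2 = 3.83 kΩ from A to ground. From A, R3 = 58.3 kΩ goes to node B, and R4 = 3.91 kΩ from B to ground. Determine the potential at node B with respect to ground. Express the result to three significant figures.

The second stage (R3 + R4 = 62.21 kΩ) loads node A in parallel with R2.
R2 ‖ (R3+R4) = 3.608 kΩ.
So V_A = 14.2 × 0.2097 = 2.977 V.
V_B = V_A × 0.06285 = 0.1871 V.

V_B ≈ 0.187 V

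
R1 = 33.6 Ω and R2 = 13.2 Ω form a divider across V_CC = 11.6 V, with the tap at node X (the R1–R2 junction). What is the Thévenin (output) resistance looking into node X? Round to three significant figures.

Looking into X with the source shorted: R_th = R1·R2/(R1+R2) = 33.60 × 13.2/46.80 = 9.477 Ω.

R_th ≈ 9.48 Ω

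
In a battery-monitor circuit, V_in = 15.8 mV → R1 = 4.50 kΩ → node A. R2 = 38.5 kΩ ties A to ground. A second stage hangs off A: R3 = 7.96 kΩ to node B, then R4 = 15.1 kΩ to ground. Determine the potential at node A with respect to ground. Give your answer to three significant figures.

V_A ≈ 12.0 mV

Looking into the second stage from A: R3 + R4 = 23.06 kΩ appears in parallel with R2.
Effective lower resistance at A: R2 ‖ 23.06 = 14.42 kΩ.
So V_A = 15.8 × 0.7622 = 12.04 mV.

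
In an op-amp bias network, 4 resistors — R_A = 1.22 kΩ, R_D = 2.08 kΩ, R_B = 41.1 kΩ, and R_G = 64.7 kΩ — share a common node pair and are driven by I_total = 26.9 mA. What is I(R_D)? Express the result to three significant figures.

Conductances: ΣG = 1/1.22 + 1/2.08 + 1/41.1 + 1/64.7 = 1.340 (1/kΩ).
R_D takes the fraction G_k/ΣG = 0.4808/1.340 = 0.3587, so I = 26.9 × 0.3587 = 9.650 mA.

I ≈ 9.65 mA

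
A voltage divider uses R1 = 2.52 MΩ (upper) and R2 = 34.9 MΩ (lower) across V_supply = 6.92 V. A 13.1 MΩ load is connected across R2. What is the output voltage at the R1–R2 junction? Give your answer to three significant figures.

V_out ≈ 5.47 V

First combine the lower leg with the load: R2 ‖ R_L = 9.525 MΩ.
Now apply the divider: V_out = 6.92 × 0.7908 = 5.472 V.
(Unloaded it would be 6.45 V; the load pulls it down.)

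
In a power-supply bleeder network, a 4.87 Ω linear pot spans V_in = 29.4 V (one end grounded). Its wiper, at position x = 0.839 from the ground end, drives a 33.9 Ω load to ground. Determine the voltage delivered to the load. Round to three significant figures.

Split the track: R_lower = x·R_p = 4.086 Ω, R_upper = (1−x)·R_p = 0.7841 Ω.
R_L loads the lower segment: effective lower R = 3.646 Ω.
Loaded-divider output: V_out = 29.4 × 0.8230 = 24.20 V.

V_out ≈ 24.2 V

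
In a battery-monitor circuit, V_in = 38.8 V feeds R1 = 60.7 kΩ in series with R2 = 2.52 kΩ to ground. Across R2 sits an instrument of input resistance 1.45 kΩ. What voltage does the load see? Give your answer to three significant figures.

V_out ≈ 0.580 V

The load sits in parallel with R2, giving an effective lower resistance R2' = R2·R_L/(R2+R_L) = 0.9204 kΩ.
Voltage divider with the loaded lower leg: V_out = 38.8 × 0.9204/(60.7 + 0.9204) = 38.8 × 0.01494 = 0.5795 V.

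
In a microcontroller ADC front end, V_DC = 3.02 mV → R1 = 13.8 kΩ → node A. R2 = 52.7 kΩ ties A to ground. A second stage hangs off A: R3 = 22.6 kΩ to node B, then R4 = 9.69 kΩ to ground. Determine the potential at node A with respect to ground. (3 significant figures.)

Looking into the second stage from A: R3 + R4 = 32.29 kΩ appears in parallel with R2.
Effective lower resistance at A: R2 ‖ 32.29 = 20.02 kΩ.
V_A = 3.02 × 20.02/(13.8 + 20.02) = 1.788 mV.

V_A ≈ 1.79 mV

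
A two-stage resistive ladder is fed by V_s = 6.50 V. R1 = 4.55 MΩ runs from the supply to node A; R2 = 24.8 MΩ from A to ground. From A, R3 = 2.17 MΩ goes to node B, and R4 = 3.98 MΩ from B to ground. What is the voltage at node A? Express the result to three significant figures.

V_A ≈ 3.38 V

Node A sees R2 in parallel with the series input of stage 2, R3 + R4 = 6.150 MΩ.
R2 ‖ (R3+R4) = 4.928 MΩ.
So V_A = 6.50 × 0.5199 = 3.380 V.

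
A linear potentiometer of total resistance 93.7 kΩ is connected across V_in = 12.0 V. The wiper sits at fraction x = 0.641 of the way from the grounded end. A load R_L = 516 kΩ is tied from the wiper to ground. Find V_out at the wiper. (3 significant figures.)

V_out ≈ 7.38 V

Lower segment x·R_p = 60.06 kΩ; upper segment (1−x)·R_p = 33.64 kΩ.
R_L loads the lower segment: effective lower R = 53.80 kΩ.
Then V_out = V_in · 53.80/(33.64 + 53.80) = 7.383 V.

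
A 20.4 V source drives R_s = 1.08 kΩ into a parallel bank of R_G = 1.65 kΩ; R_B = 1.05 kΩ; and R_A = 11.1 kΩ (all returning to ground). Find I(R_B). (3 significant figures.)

I ≈ 6.99 mA

Parallel bank: R_p = 1/(1/1.65 + 1/1.05 + 1/11.1) = 0.6066 kΩ.
V_A = 20.4 × 0.6066/1.687 = 7.337 V.
I(R_B) = V_A / R_B = 7.337/1.05 = 6.988 mA.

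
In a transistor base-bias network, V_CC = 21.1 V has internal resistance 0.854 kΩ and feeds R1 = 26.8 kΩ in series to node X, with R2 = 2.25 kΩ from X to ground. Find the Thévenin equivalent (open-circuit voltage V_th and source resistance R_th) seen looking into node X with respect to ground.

R1' = 0.854 + 26.8 = 27.65 kΩ (source resistance + R1).
V_th is the unloaded tap voltage: V_CC · R2/(R1'+R2) = 21.1 × 0.07524 = 1.588 V.
Zeroing V_CC shorts the top of R1' to ground, so R_th = R1' ‖ R2 = 2.081 kΩ.

V_th ≈ 1.59 V, R_th ≈ 2.08 kΩ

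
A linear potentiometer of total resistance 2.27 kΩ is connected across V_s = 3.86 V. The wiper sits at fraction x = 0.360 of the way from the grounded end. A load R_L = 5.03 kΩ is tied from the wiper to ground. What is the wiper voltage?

V_out ≈ 1.26 V

The pot divides into 1.453 kΩ above the wiper and 0.8172 kΩ below.
Lower segment in parallel with the load: 0.8172 ‖ 5.03 = 0.7030 kΩ.
Then V_out = V_s · 0.7030/(1.453 + 0.7030) = 1.259 V.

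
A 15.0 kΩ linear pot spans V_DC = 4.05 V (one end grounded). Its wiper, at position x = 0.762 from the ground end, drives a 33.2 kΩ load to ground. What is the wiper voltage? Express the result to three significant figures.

The pot divides into 3.570 kΩ above the wiper and 11.43 kΩ below.
(x·R_p) ‖ R_L = 8.503 kΩ.
Then V_out = V_DC · 8.503/(3.570 + 8.503) = 2.852 V.

V_out ≈ 2.85 V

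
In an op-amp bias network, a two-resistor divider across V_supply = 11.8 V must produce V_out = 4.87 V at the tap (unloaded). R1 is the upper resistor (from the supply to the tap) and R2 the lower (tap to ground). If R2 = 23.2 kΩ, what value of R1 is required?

Required fraction k = V_out/V_supply = 0.4127.
So R1 = R2 · (V_supply/V_out − 1) = 23.2 × (11.8/4.87 − 1) = 23.2 × 1.423 = 33.01 kΩ.

R1 ≈ 33.0 kΩ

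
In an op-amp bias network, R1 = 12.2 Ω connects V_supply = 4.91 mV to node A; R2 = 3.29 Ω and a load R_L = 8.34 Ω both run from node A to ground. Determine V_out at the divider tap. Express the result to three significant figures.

The load sits in parallel with R2, giving an effective lower resistance R2' = R2·R_L/(R2+R_L) = 2.359 Ω.
Then V_out = V_supply · R2'/(R1 + R2') = 4.91 × 2.359/14.56 = 0.7957 mV.
(Unloaded it would be 1.04 mV; the load pulls it down.)

V_out ≈ 0.796 mV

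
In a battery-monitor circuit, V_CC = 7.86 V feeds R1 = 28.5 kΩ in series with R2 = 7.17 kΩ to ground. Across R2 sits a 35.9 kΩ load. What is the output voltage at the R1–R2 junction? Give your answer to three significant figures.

V_out ≈ 1.36 V

First combine the lower leg with the load: R2 ‖ R_L = 5.976 kΩ.
Then V_out = V_CC · R2'/(R1 + R2') = 7.86 × 5.976/34.48 = 1.363 V.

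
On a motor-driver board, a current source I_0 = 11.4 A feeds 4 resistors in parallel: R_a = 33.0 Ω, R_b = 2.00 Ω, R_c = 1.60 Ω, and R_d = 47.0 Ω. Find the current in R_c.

ΣG = 1/33.0 + 1/2.00 + 1/1.60 + 1/47.0 = 1.177.
By the current-divider rule, I = I_0 · G_k/ΣG = 11.4 × 0.5312 = 6.056 A.

I ≈ 6.06 A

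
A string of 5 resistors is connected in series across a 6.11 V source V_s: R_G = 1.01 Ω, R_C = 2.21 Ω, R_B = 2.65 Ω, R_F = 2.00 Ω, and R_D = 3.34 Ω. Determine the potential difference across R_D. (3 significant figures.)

Total series resistance ΣR = 1.01 + 2.21 + 2.65 + 2.00 + 3.34 = 11.21 Ω.
V = V_s · R/ΣR = 6.11 × 0.2979 = 1.820 V.

V ≈ 1.82 V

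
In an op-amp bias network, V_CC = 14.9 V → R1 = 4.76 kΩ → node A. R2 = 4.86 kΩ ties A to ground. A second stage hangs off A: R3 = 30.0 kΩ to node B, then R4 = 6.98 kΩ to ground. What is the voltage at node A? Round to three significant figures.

Looking into the second stage from A: R3 + R4 = 36.98 kΩ appears in parallel with R2.
R2 ‖ (R3+R4) = 4.295 kΩ.
V_A = 14.9 × 4.295/(4.76 + 4.295) = 7.068 V.

V_A ≈ 7.07 V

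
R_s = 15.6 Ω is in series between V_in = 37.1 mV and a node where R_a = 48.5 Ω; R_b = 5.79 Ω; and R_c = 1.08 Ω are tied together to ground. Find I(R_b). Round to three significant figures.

I ≈ 0.347 mA

Equivalent of the parallel group: R_p = 0.8935 Ω.
V_A by voltage divider: V_A = 37.1 × 0.8935/(15.6 + 0.8935) = 2.010 mV.
Branch current I = V_A/R_b = 2.010/5.79 = 0.3471 mA.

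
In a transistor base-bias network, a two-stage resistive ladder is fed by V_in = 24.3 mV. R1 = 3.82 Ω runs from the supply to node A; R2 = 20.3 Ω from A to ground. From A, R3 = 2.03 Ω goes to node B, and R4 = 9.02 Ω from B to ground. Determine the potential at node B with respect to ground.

The second stage (R3 + R4 = 11.05 Ω) loads node A in parallel with R2.
Effective lower resistance at A: R2 ‖ 11.05 = 7.155 Ω.
So V_A = 24.3 × 0.6519 = 15.84 mV.
Stage 2 is unloaded, so V_B = V_A · R4/(R3+R4) = 15.84 × 9.02/11.05 = 12.93 mV.

V_B ≈ 12.9 mV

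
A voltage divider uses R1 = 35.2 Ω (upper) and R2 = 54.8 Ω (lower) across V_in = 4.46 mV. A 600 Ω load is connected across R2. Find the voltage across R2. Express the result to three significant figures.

V_out ≈ 2.62 mV

The load sits in parallel with R2, giving an effective lower resistance R2' = R2·R_L/(R2+R_L) = 50.21 Ω.
Voltage divider with the loaded lower leg: V_out = 4.46 × 50.21/(35.2 + 50.21) = 4.46 × 0.5879 = 2.622 mV.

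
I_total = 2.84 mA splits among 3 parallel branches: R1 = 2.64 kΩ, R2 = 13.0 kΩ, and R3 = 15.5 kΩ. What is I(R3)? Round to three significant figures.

I ≈ 0.352 mA

Conductances: ΣG = 1/2.64 + 1/13.0 + 1/15.5 = 0.5202 (1/kΩ).
By the current-divider rule, I = I_total · G_k/ΣG = 2.84 × 0.1240 = 0.3522 mA.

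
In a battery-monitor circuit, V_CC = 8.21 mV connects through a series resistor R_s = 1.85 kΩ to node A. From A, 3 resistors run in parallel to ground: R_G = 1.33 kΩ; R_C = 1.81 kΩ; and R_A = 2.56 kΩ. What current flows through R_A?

Combine the parallel branches: R_p = (1/1.33 + 1/1.81 + 1/2.56)⁻¹ = 0.5900 kΩ.
V_A = 8.21 × 0.5900/2.440 = 1.985 mV.
Branch current I = V_A/R_A = 1.985/2.56 = 0.7754 µA.
(Equivalently: I_total = 3.365 µA, then current-divider fraction G_k/ΣG = 0.2305.)

I ≈ 0.775 µA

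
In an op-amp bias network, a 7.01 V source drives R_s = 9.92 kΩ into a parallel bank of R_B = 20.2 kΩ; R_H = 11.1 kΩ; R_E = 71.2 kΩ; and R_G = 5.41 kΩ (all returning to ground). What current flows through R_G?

Equivalent of the parallel group: R_p = 2.954 kΩ.
V_A by voltage divider: V_A = 7.01 × 2.954/(9.92 + 2.954) = 1.609 V.
I(R_G) = V_A / R_G = 1.609/5.41 = 0.2973 mA.

I ≈ 0.297 mA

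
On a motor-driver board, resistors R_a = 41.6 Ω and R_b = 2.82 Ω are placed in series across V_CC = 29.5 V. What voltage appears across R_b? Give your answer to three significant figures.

ΣR = 41.6 + 2.82 = 44.42 Ω.
By the voltage-divider rule, V = 29.5 × 2.820/44.42 = 1.873 V.

V ≈ 1.87 V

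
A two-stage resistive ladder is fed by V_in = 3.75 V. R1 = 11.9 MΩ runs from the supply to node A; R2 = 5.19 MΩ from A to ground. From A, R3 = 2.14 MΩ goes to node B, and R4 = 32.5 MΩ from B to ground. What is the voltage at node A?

V_A ≈ 1.03 V

The second stage (R3 + R4 = 34.64 MΩ) loads node A in parallel with R2.
Effective lower resistance at A: R2 ‖ 34.64 = 4.514 MΩ.
So V_A = 3.75 × 0.2750 = 1.031 V.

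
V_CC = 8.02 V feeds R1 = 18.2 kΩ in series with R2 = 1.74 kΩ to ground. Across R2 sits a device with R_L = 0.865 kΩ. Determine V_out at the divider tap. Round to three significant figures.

V_out ≈ 0.247 V

R2 ‖ R_L = (1.74 × 0.865)/(1.74 + 0.865) = 0.5778 kΩ.
Voltage divider with the loaded lower leg: V_out = 8.02 × 0.5778/(18.2 + 0.5778) = 8.02 × 0.03077 = 0.2468 V.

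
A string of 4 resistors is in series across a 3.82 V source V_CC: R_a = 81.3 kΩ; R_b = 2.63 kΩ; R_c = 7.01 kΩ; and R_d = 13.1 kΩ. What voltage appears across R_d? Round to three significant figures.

V ≈ 0.481 V

ΣR = 81.3 + 2.63 + 7.01 + 13.1 = 104.0 kΩ.
Voltage divider: V = V_CC · (13.10 / 104.0) = 3.82 × 0.1259 = 0.4810 V.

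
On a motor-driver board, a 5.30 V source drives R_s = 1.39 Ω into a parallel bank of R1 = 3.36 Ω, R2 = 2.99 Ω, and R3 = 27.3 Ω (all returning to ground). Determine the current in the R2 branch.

Equivalent of the parallel group: R_p = 1.495 Ω.
V_A by voltage divider: V_A = 5.30 × 1.495/(1.39 + 1.495) = 2.747 V.
Branch current I = V_A/R2 = 2.747/2.99 = 0.9187 A.
(Check via current divider: I_total = 1.837 A; share G_k/ΣG = 0.5001 → same result.)

I ≈ 0.919 A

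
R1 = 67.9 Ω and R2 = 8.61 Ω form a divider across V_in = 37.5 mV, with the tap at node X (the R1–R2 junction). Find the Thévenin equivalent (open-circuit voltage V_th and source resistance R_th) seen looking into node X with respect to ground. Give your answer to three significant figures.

V_th ≈ 4.22 mV, R_th ≈ 7.64 Ω

Open-circuit (no load on X): V_th = V_in · R2/(R1 + R2) = 37.5 × 8.61/(67.90 + 8.61) = 4.220 mV.
Looking into X with the source shorted: R_th = R1·R2/(R1+R2) = 67.90 × 8.61/76.51 = 7.641 Ω.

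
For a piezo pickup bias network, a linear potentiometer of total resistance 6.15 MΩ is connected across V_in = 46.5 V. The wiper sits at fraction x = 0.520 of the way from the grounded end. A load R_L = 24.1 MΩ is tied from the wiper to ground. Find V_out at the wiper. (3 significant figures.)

V_out ≈ 22.7 V

Lower segment x·R_p = 3.198 MΩ; upper segment (1−x)·R_p = 2.952 MΩ.
Lower segment in parallel with the load: 3.198 ‖ 24.1 = 2.823 MΩ.
Then V_out = V_in · 2.823/(2.952 + 2.823) = 22.73 V.
(Unloaded: V_out = x·V_in = 24.2 V.)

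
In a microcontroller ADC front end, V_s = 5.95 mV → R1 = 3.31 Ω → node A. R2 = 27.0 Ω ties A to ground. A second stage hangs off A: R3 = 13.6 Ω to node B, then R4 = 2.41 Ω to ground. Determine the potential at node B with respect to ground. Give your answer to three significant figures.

V_B ≈ 0.674 mV

Looking into the second stage from A: R3 + R4 = 16.01 Ω appears in parallel with R2.
R2 ‖ (R3+R4) = 10.05 Ω.
V_A = 5.95 × 10.05/(3.31 + 10.05) = 4.476 mV.
Then the unloaded second divider: V_B = V_A × R4/(R3+R4) = 4.476 × 0.1505 = 0.6738 mV.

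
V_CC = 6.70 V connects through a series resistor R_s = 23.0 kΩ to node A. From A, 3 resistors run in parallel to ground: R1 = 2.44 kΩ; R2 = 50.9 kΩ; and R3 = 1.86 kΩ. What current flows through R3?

Combine the parallel branches: R_p = (1/2.44 + 1/50.9 + 1/1.86)⁻¹ = 1.034 kΩ.
Node voltage V_A = V_CC · R_p/(R_s + R_p) = 6.70 × 0.04302 = 0.2883 V.
I(R3) = V_A / R3 = 0.2883/1.86 = 0.1550 mA.

I ≈ 0.155 mA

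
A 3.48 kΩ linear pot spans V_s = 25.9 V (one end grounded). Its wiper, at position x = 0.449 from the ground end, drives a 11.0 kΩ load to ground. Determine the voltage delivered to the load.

V_out ≈ 10.8 V

The pot divides into 1.917 kΩ above the wiper and 1.563 kΩ below.
R_L loads the lower segment: effective lower R = 1.368 kΩ.
V_out = 25.9 × 1.368/(1.917 + 1.368) = 10.78 V.
(Unloaded: V_out = x·V_s = 11.6 V.)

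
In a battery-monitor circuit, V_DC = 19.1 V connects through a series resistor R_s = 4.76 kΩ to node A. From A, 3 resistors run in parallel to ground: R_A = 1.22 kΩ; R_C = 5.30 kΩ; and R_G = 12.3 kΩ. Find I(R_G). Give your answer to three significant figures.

I ≈ 0.251 mA

Equivalent of the parallel group: R_p = 0.9177 kΩ.
V_A = 19.1 × 0.9177/5.678 = 3.087 V.
I(R_G) = V_A / R_G = 3.087/12.3 = 0.2510 mA.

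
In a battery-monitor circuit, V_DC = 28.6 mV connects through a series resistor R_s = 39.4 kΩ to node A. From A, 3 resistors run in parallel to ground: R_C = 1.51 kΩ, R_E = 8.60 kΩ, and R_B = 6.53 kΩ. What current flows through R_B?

Parallel bank: R_p = 1/(1/1.51 + 1/8.60 + 1/6.53) = 1.073 kΩ.
V_A = 28.6 × 1.073/40.47 = 0.7585 mV.
Branch current I = V_A/R_B = 0.7585/6.53 = 0.1162 µA.

I ≈ 0.116 µA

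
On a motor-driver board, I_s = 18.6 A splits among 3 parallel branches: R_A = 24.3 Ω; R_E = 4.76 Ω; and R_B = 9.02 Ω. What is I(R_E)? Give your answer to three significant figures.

I ≈ 10.8 A

ΣG = 1/24.3 + 1/4.76 + 1/9.02 = 0.3621.
R_E takes the fraction G_k/ΣG = 0.2101/0.3621 = 0.5802, so I = 18.6 × 0.5802 = 10.79 A.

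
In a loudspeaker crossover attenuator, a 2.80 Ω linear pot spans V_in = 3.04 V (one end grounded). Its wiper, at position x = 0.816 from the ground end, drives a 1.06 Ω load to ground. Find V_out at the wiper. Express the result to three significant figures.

V_out ≈ 1.78 V

The pot divides into 0.5152 Ω above the wiper and 2.285 Ω below.
R_L loads the lower segment: effective lower R = 0.7241 Ω.
Loaded-divider output: V_out = 3.04 × 0.5843 = 1.776 V.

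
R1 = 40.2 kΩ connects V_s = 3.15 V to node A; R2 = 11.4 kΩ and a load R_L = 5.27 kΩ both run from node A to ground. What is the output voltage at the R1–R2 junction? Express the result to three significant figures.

V_out ≈ 0.259 V

The load sits in parallel with R2, giving an effective lower resistance R2' = R2·R_L/(R2+R_L) = 3.604 kΩ.
Voltage divider with the loaded lower leg: V_out = 3.15 × 3.604/(40.2 + 3.604) = 3.15 × 0.08227 = 0.2592 V.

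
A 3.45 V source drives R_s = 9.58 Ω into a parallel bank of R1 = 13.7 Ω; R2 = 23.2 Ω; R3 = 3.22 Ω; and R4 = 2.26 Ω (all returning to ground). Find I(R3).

Equivalent of the parallel group: R_p = 1.151 Ω.
Node voltage V_A = V_in · R_p/(R_s + R_p) = 3.45 × 0.1072 = 0.3699 V.
I(R3) = V_A / R3 = 0.3699/3.22 = 0.1149 A.
(Equivalently: I_total = 0.3215 A, then current-divider fraction G_k/ΣG = 0.3573.)

I ≈ 0.115 A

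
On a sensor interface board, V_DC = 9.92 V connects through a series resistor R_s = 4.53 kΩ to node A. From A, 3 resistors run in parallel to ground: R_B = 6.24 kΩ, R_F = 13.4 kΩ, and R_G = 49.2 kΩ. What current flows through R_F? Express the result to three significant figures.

Combine the parallel branches: R_p = (1/6.24 + 1/13.4 + 1/49.2)⁻¹ = 3.918 kΩ.
V_A by voltage divider: V_A = 9.92 × 3.918/(4.53 + 3.918) = 4.601 V.
Branch current I = V_A/R_F = 4.601/13.4 = 0.3434 mA.

I ≈ 0.343 mA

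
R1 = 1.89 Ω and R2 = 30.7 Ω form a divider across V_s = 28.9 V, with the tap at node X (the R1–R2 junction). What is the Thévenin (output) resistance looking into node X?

Looking into X with the source shorted: R_th = R1·R2/(R1+R2) = 1.890 × 30.7/32.59 = 1.780 Ω.

R_th ≈ 1.78 Ω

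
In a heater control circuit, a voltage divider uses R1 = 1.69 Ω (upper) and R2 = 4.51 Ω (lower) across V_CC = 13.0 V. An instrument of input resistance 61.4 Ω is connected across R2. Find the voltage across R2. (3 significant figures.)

The load sits in parallel with R2, giving an effective lower resistance R2' = R2·R_L/(R2+R_L) = 4.201 Ω.
Then V_out = V_CC · R2'/(R1 + R2') = 13.0 × 4.201/5.891 = 9.271 V.
(Unloaded it would be 9.46 V; the load pulls it down.)

V_out ≈ 9.27 V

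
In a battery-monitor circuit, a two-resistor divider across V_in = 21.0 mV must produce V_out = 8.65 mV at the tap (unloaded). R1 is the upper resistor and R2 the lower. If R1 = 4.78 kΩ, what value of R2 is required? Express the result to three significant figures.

The divider ratio is R2/(R1+R2) = 8.65/21.0 = 0.4119.
R2 = R1 · 0.4119/(1 − 0.4119) = 3.348 kΩ.

R2 ≈ 3.35 kΩ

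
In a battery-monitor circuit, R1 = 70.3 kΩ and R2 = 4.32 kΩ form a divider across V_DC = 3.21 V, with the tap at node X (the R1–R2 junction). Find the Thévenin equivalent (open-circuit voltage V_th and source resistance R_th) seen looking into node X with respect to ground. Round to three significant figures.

Open-circuit (no load on X): V_th = V_DC · R2/(R1 + R2) = 3.21 × 4.32/(70.30 + 4.32) = 0.1858 V.
Zeroing V_DC shorts the top of R1 to ground, so R_th = R1 ‖ R2 = 4.070 kΩ.

V_th ≈ 0.186 V, R_th ≈ 4.07 kΩ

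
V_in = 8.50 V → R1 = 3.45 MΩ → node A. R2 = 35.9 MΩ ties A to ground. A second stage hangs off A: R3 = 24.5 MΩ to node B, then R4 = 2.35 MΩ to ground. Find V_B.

V_B ≈ 0.608 V

Node A sees R2 in parallel with the series input of stage 2, R3 + R4 = 26.85 MΩ.
R2 ‖ (R3+R4) = 15.36 MΩ.
So V_A = 8.50 × 0.8166 = 6.941 V.
V_B = V_A × 0.08752 = 0.6075 V.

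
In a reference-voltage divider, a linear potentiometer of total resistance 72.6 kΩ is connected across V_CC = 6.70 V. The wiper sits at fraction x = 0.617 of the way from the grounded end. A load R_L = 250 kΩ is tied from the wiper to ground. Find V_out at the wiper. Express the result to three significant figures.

V_out ≈ 3.87 V

Split the track: R_lower = x·R_p = 44.79 kΩ, R_upper = (1−x)·R_p = 27.81 kΩ.
Lower segment in parallel with the load: 44.79 ‖ 250 = 37.99 kΩ.
Then V_out = V_CC · 37.99/(27.81 + 37.99) = 3.868 V.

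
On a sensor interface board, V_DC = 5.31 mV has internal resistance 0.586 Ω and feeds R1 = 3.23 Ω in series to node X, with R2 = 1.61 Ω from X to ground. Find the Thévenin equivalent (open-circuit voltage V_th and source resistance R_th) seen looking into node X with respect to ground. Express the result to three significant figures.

V_th ≈ 1.58 mV, R_th ≈ 1.13 Ω

R1' = 0.586 + 3.23 = 3.816 Ω (source resistance + R1).
With X open, the divider is unloaded: V_th = 5.31 × 1.61/5.426 = 1.576 mV.
Zeroing V_DC shorts the top of R1' to ground, so R_th = R1' ‖ R2 = 1.132 Ω.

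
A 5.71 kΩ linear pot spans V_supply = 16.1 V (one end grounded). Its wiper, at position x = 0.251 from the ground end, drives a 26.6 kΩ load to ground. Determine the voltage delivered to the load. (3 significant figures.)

Lower segment x·R_p = 1.433 kΩ; upper segment (1−x)·R_p = 4.277 kΩ.
(x·R_p) ‖ R_L = 1.360 kΩ.
Loaded-divider output: V_out = 16.1 × 0.2413 = 3.884 V.

V_out ≈ 3.88 V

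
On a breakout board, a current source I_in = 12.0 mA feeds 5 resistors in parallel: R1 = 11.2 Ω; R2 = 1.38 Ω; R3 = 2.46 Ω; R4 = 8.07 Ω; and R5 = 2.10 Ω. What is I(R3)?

I ≈ 2.68 mA

Total conductance ΣG = 1/11.2 + 1/1.38 + 1/2.46 + 1/8.07 + 1/2.10 = 1.821 (units of 1/Ω).
By the current-divider rule, I = I_in · G_k/ΣG = 12.0 × 0.2233 = 2.679 mA.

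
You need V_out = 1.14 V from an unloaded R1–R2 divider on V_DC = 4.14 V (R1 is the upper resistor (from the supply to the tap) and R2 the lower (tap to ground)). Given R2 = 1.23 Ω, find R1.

R1 ≈ 3.24 Ω

The divider ratio is R2/(R1+R2) = 1.14/4.14 = 0.2754.
Rearranging, R1 = R2·(1−k)/k = 1.23 × 2.632 = 3.237 Ω.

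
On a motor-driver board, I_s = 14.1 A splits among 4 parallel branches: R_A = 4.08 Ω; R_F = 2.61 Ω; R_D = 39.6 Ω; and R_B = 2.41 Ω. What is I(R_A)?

I ≈ 3.23 A

Conductances: ΣG = 1/4.08 + 1/2.61 + 1/39.6 + 1/2.41 = 1.068 (1/Ω).
R_A takes the fraction G_k/ΣG = 0.2451/1.068 = 0.2294, so I = 14.1 × 0.2294 = 3.235 A.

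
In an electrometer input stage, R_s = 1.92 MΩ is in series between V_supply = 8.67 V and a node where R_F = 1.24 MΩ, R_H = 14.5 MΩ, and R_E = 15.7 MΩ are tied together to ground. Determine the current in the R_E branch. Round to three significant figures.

Combine the parallel branches: R_p = (1/1.24 + 1/14.5 + 1/15.7)⁻¹ = 1.065 MΩ.
Node voltage V_A = V_supply · R_p/(R_s + R_p) = 8.67 × 0.3567 = 3.093 V.
I(R_E) = V_A / R_E = 3.093/15.7 = 0.1970 µA.
(Check via current divider: I_total = 2.905 µA; share G_k/ΣG = 0.06782 → same result.)

I ≈ 0.197 µA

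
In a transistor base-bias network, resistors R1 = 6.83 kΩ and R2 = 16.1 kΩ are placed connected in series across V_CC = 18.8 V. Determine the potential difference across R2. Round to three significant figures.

Series total: ΣR = 6.83 + 16.1 = 22.93 kΩ.
Voltage divider: V = V_CC · (16.10 / 22.93) = 18.8 × 0.7021 = 13.20 V.

V ≈ 13.2 V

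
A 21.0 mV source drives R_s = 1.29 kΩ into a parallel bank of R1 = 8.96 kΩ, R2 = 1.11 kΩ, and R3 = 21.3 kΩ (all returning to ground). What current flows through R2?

Equivalent of the parallel group: R_p = 0.9439 kΩ.
Node voltage V_A = V_supply · R_p/(R_s + R_p) = 21.0 × 0.4225 = 8.873 mV.
I(R2) = V_A / R2 = 8.873/1.11 = 7.994 µA.

I ≈ 7.99 µA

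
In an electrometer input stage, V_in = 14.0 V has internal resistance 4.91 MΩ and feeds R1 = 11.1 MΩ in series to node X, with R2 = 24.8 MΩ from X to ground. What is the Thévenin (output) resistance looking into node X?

R_th ≈ 9.73 MΩ

R1' = 4.91 + 11.1 = 16.01 MΩ (source resistance + R1).
With V_in suppressed (replaced by a short), R_th = R1' ‖ R2 = (16.01 × 24.8)/(16.01 + 24.8) = 9.729 MΩ.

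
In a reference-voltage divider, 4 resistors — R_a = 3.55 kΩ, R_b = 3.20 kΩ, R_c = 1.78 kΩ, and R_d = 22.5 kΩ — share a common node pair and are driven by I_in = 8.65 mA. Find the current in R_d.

I ≈ 0.320 mA

Conductances: ΣG = 1/3.55 + 1/3.20 + 1/1.78 + 1/22.5 = 1.200 (1/kΩ).
Current divider: I(R_d) = I_in · G_k/ΣG = 8.65 × (0.04444/1.200) = 8.65 × 0.03702 = 0.3203 mA.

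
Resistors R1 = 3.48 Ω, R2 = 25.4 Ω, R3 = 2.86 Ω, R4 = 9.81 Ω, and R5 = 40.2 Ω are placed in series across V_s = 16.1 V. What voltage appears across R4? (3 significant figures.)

V ≈ 1.93 V

Total series resistance ΣR = 3.48 + 25.4 + 2.86 + 9.81 + 40.2 = 81.75 Ω.
By the voltage-divider rule, V = 16.1 × 9.810/81.75 = 1.932 V.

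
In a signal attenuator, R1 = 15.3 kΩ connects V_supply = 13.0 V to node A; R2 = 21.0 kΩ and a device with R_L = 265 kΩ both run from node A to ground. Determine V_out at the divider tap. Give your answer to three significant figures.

First combine the lower leg with the load: R2 ‖ R_L = 19.46 kΩ.
Then V_out = V_supply · R2'/(R1 + R2') = 13.0 × 19.46/34.76 = 7.278 V.
(Unloaded it would be 7.52 V; the load pulls it down.)

V_out ≈ 7.28 V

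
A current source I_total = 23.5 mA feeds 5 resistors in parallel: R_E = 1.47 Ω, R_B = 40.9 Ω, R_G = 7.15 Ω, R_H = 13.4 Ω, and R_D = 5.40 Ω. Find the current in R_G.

I ≈ 2.98 mA

Total conductance ΣG = 1/1.47 + 1/40.9 + 1/7.15 + 1/13.4 + 1/5.40 = 1.104 (units of 1/Ω).
By the current-divider rule, I = I_total · G_k/ΣG = 23.5 × 0.1266 = 2.976 mA.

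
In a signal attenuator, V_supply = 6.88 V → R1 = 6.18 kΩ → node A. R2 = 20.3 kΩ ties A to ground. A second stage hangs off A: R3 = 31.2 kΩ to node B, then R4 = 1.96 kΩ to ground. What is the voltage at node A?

V_A ≈ 4.61 V

Looking into the second stage from A: R3 + R4 = 33.16 kΩ appears in parallel with R2.
R2 ‖ (R3+R4) = 12.59 kΩ.
V_A = 6.88 × 12.59/(6.18 + 12.59) = 4.615 V.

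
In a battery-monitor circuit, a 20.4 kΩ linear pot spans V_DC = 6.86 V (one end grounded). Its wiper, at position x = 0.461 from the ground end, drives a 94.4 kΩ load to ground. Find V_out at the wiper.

V_out ≈ 3.00 V

The pot divides into 11.00 kΩ above the wiper and 9.404 kΩ below.
R_L loads the lower segment: effective lower R = 8.552 kΩ.
V_out = 6.86 × 8.552/(11.00 + 8.552) = 3.001 V.
(Unloaded: V_out = x·V_DC = 3.16 V.)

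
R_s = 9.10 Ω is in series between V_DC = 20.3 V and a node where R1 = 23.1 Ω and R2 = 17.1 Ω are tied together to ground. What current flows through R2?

Parallel bank: R_p = 1/(1/23.1 + 1/17.1) = 9.826 Ω.
V_A = 20.3 × 9.826/18.93 = 10.54 V.
Branch current I = V_A/R2 = 10.54/17.1 = 0.6163 A.
(Equivalently: I_total = 1.073 A, then current-divider fraction G_k/ΣG = 0.5746.)

I ≈ 0.616 A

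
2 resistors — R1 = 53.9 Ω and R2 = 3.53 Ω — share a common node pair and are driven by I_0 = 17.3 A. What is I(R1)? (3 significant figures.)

With just two branches, the current splits inversely with resistance.
So I = 17.3 × 3.53/57.43 = 1.063 A.

I ≈ 1.06 A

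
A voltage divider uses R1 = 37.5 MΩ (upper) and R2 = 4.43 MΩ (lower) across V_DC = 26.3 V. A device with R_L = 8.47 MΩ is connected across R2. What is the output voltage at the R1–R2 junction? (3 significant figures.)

V_out ≈ 1.89 V

First combine the lower leg with the load: R2 ‖ R_L = 2.909 MΩ.
Then V_out = V_DC · R2'/(R1 + R2') = 26.3 × 2.909/40.41 = 1.893 V.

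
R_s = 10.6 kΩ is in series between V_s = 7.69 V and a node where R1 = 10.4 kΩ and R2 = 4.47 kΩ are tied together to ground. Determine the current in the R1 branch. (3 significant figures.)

I ≈ 0.168 mA

Combine the parallel branches: R_p = (1/10.4 + 1/4.47)⁻¹ = 3.126 kΩ.
Node voltage V_A = V_s · R_p/(R_s + R_p) = 7.69 × 0.2278 = 1.751 V.
Branch current I = V_A/R1 = 1.751/10.4 = 0.1684 mA.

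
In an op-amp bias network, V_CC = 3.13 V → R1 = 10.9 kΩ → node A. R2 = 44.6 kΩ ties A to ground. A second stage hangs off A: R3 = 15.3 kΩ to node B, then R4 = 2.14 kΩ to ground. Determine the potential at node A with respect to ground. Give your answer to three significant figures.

V_A ≈ 1.67 V

Looking into the second stage from A: R3 + R4 = 17.44 kΩ appears in parallel with R2.
R2 ‖ (R3+R4) = 12.54 kΩ.
So V_A = 3.13 × 0.5349 = 1.674 V.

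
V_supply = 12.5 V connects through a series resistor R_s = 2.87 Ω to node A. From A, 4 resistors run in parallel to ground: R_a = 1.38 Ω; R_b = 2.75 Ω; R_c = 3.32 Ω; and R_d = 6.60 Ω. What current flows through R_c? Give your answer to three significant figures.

Combine the parallel branches: R_p = (1/1.38 + 1/2.75 + 1/3.32 + 1/6.60)⁻¹ = 0.6489 Ω.
Node voltage V_A = V_supply · R_p/(R_s + R_p) = 12.5 × 0.1844 = 2.305 V.
Branch current I = V_A/R_c = 2.305/3.32 = 0.6943 A.

I ≈ 0.694 A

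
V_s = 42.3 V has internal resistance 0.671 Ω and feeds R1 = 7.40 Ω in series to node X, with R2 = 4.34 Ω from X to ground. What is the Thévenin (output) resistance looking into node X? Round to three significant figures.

R1' = 0.671 + 7.40 = 8.071 Ω (source resistance + R1).
Looking into X with the source shorted: R_th = R1'·R2/(R1'+R2) = 8.071 × 4.34/12.41 = 2.822 Ω.

R_th ≈ 2.82 Ω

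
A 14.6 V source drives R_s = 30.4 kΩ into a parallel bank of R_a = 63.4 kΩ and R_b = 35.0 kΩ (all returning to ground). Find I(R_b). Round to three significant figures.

Parallel bank: R_p = 1/(1/63.4 + 1/35.0) = 22.55 kΩ.
Node voltage V_A = V_DC · R_p/(R_s + R_p) = 14.6 × 0.4259 = 6.218 V.
I(R_b) = V_A / R_b = 6.218/35.0 = 0.1777 mA.

I ≈ 0.178 mA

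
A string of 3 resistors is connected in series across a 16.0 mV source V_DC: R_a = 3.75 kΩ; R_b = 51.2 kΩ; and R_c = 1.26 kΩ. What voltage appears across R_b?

ΣR = 3.75 + 51.2 + 1.26 = 56.21 kΩ.
V = V_DC · R/ΣR = 16.0 × 0.9109 = 14.57 mV.

V ≈ 14.6 mV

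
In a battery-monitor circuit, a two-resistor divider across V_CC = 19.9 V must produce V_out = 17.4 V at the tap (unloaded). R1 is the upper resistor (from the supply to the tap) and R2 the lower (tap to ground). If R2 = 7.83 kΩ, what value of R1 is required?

The divider ratio is R2/(R1+R2) = 17.4/19.9 = 0.8744.
So R1 = R2 · (V_CC/V_out − 1) = 7.83 × (19.9/17.4 − 1) = 7.83 × 0.1437 = 1.125 kΩ.

R1 ≈ 1.13 kΩ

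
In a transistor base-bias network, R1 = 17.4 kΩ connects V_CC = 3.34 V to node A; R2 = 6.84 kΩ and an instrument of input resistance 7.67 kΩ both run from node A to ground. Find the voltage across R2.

The load sits in parallel with R2, giving an effective lower resistance R2' = R2·R_L/(R2+R_L) = 3.616 kΩ.
Voltage divider with the loaded lower leg: V_out = 3.34 × 3.616/(17.4 + 3.616) = 3.34 × 0.1720 = 0.5746 V.

V_out ≈ 0.575 V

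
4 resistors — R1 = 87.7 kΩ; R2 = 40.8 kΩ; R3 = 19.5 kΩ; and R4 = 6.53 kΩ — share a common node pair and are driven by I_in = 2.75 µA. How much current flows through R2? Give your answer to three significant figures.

I ≈ 0.280 µA

ΣG = 1/87.7 + 1/40.8 + 1/19.5 + 1/6.53 = 0.2403.
By the current-divider rule, I = I_in · G_k/ΣG = 2.75 × 0.1020 = 0.2805 µA.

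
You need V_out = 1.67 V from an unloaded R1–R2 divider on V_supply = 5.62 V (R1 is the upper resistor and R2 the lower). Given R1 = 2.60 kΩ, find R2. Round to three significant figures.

R2 ≈ 1.10 kΩ

V_out/V_supply = R2/(R1+R2) = 0.2972.
So R2 = R1 · V_out/(V_supply − V_out) = 2.60 × 1.67/(5.62 − 1.67) = 2.60 × 0.4228 = 1.099 kΩ.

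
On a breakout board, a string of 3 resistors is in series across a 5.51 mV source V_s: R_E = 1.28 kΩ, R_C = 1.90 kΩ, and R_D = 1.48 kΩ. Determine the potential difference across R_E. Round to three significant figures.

Total series resistance ΣR = 1.28 + 1.90 + 1.48 = 4.660 kΩ.
V = V_s · R/ΣR = 5.51 × 0.2747 = 1.513 mV.

V ≈ 1.51 mV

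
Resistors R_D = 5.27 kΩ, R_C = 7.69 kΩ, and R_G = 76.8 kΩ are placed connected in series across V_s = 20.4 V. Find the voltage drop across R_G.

ΣR = 5.27 + 7.69 + 76.8 = 89.76 kΩ.
Voltage divider: V = V_s · (76.80 / 89.76) = 20.4 × 0.8556 = 17.45 V.

V ≈ 17.5 V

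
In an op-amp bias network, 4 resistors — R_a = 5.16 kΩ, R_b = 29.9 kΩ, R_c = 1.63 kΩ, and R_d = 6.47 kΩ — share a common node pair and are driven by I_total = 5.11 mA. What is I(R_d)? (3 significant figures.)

I ≈ 0.794 mA

Total conductance ΣG = 1/5.16 + 1/29.9 + 1/1.63 + 1/6.47 = 0.9953 (units of 1/kΩ).
R_d takes the fraction G_k/ΣG = 0.1546/0.9953 = 0.1553, so I = 5.11 × 0.1553 = 0.7935 mA.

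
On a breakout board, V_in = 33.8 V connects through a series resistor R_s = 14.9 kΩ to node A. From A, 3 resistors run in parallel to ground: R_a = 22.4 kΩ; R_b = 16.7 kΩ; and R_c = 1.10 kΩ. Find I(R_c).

Equivalent of the parallel group: R_p = 0.9866 kΩ.
V_A = 33.8 × 0.9866/15.89 = 2.099 V.
Branch current I = V_A/R_c = 2.099/1.10 = 1.908 mA.
(Equivalently: I_total = 2.128 mA, then current-divider fraction G_k/ΣG = 0.8969.)

I ≈ 1.91 mA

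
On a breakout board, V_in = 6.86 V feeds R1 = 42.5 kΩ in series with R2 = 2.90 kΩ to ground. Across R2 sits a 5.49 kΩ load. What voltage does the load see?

The load sits in parallel with R2, giving an effective lower resistance R2' = R2·R_L/(R2+R_L) = 1.898 kΩ.
Now apply the divider: V_out = 6.86 × 0.04274 = 0.2932 V.
(Unloaded it would be 0.438 V; the load pulls it down.)

V_out ≈ 0.293 V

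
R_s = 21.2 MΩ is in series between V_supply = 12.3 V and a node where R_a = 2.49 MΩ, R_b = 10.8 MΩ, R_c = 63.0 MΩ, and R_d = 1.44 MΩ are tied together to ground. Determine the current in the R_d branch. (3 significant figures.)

I ≈ 0.322 µA

Combine the parallel branches: R_p = (1/2.49 + 1/10.8 + 1/63.0 + 1/1.44)⁻¹ = 0.8302 MΩ.
V_A by voltage divider: V_A = 12.3 × 0.8302/(21.2 + 0.8302) = 0.4635 V.
Branch current I = V_A/R_d = 0.4635/1.44 = 0.3219 µA.
(Check via current divider: I_total = 0.5583 µA; share G_k/ΣG = 0.5765 → same result.)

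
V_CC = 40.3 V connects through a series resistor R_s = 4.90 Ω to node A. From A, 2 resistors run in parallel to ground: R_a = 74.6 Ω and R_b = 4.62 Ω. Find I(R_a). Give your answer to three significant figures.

I ≈ 0.254 A

Combine the parallel branches: R_p = (1/74.6 + 1/4.62)⁻¹ = 4.351 Ω.
V_A by voltage divider: V_A = 40.3 × 4.351/(4.90 + 4.351) = 18.95 V.
Branch current I = V_A/R_a = 18.95/74.6 = 0.2541 A.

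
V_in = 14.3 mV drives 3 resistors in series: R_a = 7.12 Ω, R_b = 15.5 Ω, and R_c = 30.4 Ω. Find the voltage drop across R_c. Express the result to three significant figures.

ΣR = 7.12 + 15.5 + 30.4 = 53.02 Ω.
Voltage divider: V = V_in · (30.40 / 53.02) = 14.3 × 0.5734 = 8.199 mV.

V ≈ 8.20 mV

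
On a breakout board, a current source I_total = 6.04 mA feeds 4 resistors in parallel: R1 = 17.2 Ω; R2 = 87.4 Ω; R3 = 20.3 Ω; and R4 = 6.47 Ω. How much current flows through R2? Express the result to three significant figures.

I ≈ 0.253 mA

Total conductance ΣG = 1/17.2 + 1/87.4 + 1/20.3 + 1/6.47 = 0.2734 (units of 1/Ω).
R2 takes the fraction G_k/ΣG = 0.01144/0.2734 = 0.04185, so I = 6.04 × 0.04185 = 0.2528 mA.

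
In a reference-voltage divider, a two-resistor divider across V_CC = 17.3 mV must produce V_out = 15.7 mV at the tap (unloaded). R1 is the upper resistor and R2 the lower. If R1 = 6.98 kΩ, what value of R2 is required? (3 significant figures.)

R2 ≈ 68.5 kΩ

The divider ratio is R2/(R1+R2) = 15.7/17.3 = 0.9075.
R2 = R1 · 0.9075/(1 − 0.9075) = 68.49 kΩ.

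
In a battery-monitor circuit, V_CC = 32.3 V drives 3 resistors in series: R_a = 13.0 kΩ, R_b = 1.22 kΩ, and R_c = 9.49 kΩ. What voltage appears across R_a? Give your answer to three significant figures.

V ≈ 17.7 V

ΣR = 13.0 + 1.22 + 9.49 = 23.71 kΩ.
By the voltage-divider rule, V = 32.3 × 13.00/23.71 = 17.71 V.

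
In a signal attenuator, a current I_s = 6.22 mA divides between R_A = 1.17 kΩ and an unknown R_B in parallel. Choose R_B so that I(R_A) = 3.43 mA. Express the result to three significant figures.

The fraction through R_A equals R_B/(R_A+R_B).
With f = 0.5514, R_B = R_A · f/(1−f) = 1.17 × 1.229 = 1.438 kΩ.

R_B ≈ 1.44 kΩ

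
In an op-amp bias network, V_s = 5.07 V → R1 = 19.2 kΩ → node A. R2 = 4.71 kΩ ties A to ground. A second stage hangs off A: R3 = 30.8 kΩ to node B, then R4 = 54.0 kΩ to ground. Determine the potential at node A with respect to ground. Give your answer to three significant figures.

Looking into the second stage from A: R3 + R4 = 84.80 kΩ appears in parallel with R2.
Effective lower resistance at A: R2 ‖ 84.80 = 4.462 kΩ.
So V_A = 5.07 × 0.1886 = 0.9561 V.

V_A ≈ 0.956 V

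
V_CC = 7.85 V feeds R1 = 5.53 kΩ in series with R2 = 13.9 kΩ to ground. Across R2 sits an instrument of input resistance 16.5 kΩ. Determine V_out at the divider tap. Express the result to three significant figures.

First combine the lower leg with the load: R2 ‖ R_L = 7.544 kΩ.
Voltage divider with the loaded lower leg: V_out = 7.85 × 7.544/(5.53 + 7.544) = 7.85 × 0.5770 = 4.530 V.

V_out ≈ 4.53 V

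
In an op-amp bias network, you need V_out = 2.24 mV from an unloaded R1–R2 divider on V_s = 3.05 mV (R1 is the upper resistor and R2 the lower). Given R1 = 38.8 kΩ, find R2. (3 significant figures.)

The divider ratio is R2/(R1+R2) = 2.24/3.05 = 0.7344.
Rearranging, R2 = R1·k/(1−k) = 38.8 × 2.765 = 107.3 kΩ.

R2 ≈ 107 kΩ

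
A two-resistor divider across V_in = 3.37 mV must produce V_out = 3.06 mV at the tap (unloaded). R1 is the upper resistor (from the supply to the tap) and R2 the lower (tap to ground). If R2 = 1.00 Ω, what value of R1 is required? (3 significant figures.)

R1 ≈ 0.101 Ω

V_out/V_in = R2/(R1+R2) = 0.9080.
So R1 = R2 · (V_in/V_out − 1) = 1.00 × (3.37/3.06 − 1) = 1.00 × 0.1013 = 0.1013 Ω.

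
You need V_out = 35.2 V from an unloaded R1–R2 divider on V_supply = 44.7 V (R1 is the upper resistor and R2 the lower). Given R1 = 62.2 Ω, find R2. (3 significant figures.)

R2 ≈ 230 Ω

Required fraction k = V_out/V_supply = 0.7875.
Rearranging, R2 = R1·k/(1−k) = 62.2 × 3.705 = 230.5 Ω.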